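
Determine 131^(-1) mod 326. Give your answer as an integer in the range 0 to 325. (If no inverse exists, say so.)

219

Apply the Euclidean algorithm to 326 and 131:
326 = 2·131 + 64
131 = 2·64 + 3
64 = 21·3 + 1
3 = 3·1 + 0
gcd = 1, so the inverse exists. Back-substitute:
1 = 64 − 21·3
1 = −21·131 + 43·64
1 = 43·326 − 107·131
Thus 131·(-107) ≡ 1 (mod 326); reducing, -107 mod 326 = 219.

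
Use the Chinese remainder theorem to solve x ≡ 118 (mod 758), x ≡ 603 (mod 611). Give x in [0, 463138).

197956

Write x = 118 + 758·k. Then 758·k ≡ 603 − 118 ≡ 485 (mod 611).
Need 758⁻¹ mod 611. Extended Euclid on (611, 147):
611 = 4*147 + 23
147 = 6*23 + 9
23 = 2*9 + 5
9 = 1*5 + 4
5 = 1*4 + 1
4 = 4*1 + 0
Back-substitute:
1 = 5 − 4
1 = −9 + 2·5
1 = 2·23 − 5·9
1 = −5·147 + 32·23
1 = 32·611 − 133·147
758⁻¹ ≡ 478 (mod 611), so k ≡ 478·485 ≡ 261 (mod 611).
x = 118 + 758·261 = 197956.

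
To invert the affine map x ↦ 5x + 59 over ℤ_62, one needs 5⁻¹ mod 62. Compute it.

Run Euclid on (62, 5):
62 = 12×5 + 2
5 = 2×2 + 1
2 = 2×1 + 0
Since gcd(5, 62) = 1, back-substitute to write 1 as a combination:
1 = 5 − 2·2
1 = −2·62 + 25·5
So 5·25 ≡ 1 (mod 62).

25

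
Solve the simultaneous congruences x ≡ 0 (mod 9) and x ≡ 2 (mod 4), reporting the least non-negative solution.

Write x = 0 + 9·k. Then 9·k ≡ 2 − 0 ≡ 2 (mod 4).
Need 9⁻¹ mod 4. Extended Euclid on (4, 1):
4 = 4×1 + 0
9⁻¹ ≡ 1 (mod 4), so k ≡ 1·2 ≡ 2 (mod 4).
x = 0 + 9·2 = 18.

18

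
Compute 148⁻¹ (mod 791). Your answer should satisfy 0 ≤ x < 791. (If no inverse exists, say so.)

155

Apply the Euclidean algorithm to 791 and 148:
791 = 5·148 + 51
148 = 2·51 + 46
51 = 1·46 + 5
46 = 9·5 + 1
5 = 5·1 + 0
gcd = 1, so the inverse exists. Back-substitute:
1 = 46 − 9·5
1 = −9·51 + 10·46
1 = 10·148 − 29·51
1 = −29·791 + 155·148
So 148·155 ≡ 1 (mod 791).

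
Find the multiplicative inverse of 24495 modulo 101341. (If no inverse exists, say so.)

Run Euclid on (101341, 24495):
101341 = 4*24495 + 3361
24495 = 7*3361 + 968
3361 = 3*968 + 457
968 = 2*457 + 54
457 = 8*54 + 25
54 = 2*25 + 4
25 = 6*4 + 1
4 = 4*1 + 0
The gcd is 1. Working backward:
1 = 25 − 6·4
1 = −6·54 + 13·25
1 = 13·457 − 110·54
1 = −110·968 + 233·457
1 = 233·3361 − 809·968
1 = −809·24495 + 5896·3361
1 = 5896·101341 − 24393·24495
Hence 24495⁻¹ ≡ -24393 ≡ 76948 (mod 101341).

76948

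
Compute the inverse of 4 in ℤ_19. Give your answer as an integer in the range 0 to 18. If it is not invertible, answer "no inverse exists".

Apply the Euclidean algorithm to 19 and 4:
19 = 4×4 + 3
4 = 1×3 + 1
3 = 3×1 + 0
gcd = 1, so the inverse exists. Back-substitute:
1 = 4 − 3
1 = −19 + 5·4
So 4·5 ≡ 1 (mod 19).

5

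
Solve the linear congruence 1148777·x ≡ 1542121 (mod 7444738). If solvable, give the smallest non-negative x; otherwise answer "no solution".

First find gcd(1148777, 7444738):
7444738 = 6×1148777 + 552076
1148777 = 2×552076 + 44625
552076 = 12×44625 + 16576
44625 = 2×16576 + 11473
16576 = 1×11473 + 5103
11473 = 2×5103 + 1267
5103 = 4×1267 + 35
1267 = 36×35 + 7
35 = 5×7 + 0
gcd = 7 and 7 | 1542121, so solutions exist. Divide through by 7: 164111x ≡ 220303 (mod 1063534).
Now find 164111⁻¹ mod 1063534:
1063534 = 6*164111 + 78868
164111 = 2*78868 + 6375
78868 = 12*6375 + 2368
6375 = 2*2368 + 1639
2368 = 1*1639 + 729
1639 = 2*729 + 181
729 = 4*181 + 5
181 = 36*5 + 1
5 = 5*1 + 0
Back-substitute:
1 = 181 − 36·5
1 = −36·729 + 145·181
1 = 145·1639 − 326·729
1 = −326·2368 + 471·1639
1 = 471·6375 − 1268·2368
1 = −1268·78868 + 15687·6375
1 = 15687·164111 − 32642·78868
1 = −32642·1063534 + 211539·164111
So 164111⁻¹ ≡ 211539 (mod 1063534).
Then x ≡ 211539·220303 ≡ 743505 (mod 1063534); the smallest non-negative solution is x = 743505.

743505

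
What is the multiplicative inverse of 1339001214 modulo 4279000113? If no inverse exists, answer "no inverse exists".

Euclidean algorithm on 4279000113, 1339001214:
4279000113 = 3*1339001214 + 261996471
1339001214 = 5*261996471 + 29018859
261996471 = 9*29018859 + 826740
29018859 = 35*826740 + 82959
826740 = 9*82959 + 80109
82959 = 1*80109 + 2850
80109 = 28*2850 + 309
2850 = 9*309 + 69
309 = 4*69 + 33
69 = 2*33 + 3
33 = 11*3 + 0
The gcd is 3, not 1, hence no inverse exists.

no inverse exists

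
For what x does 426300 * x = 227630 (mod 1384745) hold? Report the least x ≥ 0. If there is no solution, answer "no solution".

127158

First find gcd(426300, 1384745):
1384745 = 3·426300 + 105845
426300 = 4·105845 + 2920
105845 = 36·2920 + 725
2920 = 4·725 + 20
725 = 36·20 + 5
20 = 4·5 + 0
gcd = 5 and 5 | 227630, so solutions exist. Divide through by 5: 85260x ≡ 45526 (mod 276949).
Now find 85260⁻¹ mod 276949:
276949 = 3*85260 + 21169
85260 = 4*21169 + 584
21169 = 36*584 + 145
584 = 4*145 + 4
145 = 36*4 + 1
4 = 4*1 + 0
Back-substitute:
1 = 145 − 36·4
1 = −36·584 + 145·145
1 = 145·21169 − 5256·584
1 = −5256·85260 + 21169·21169
1 = 21169·276949 − 68763·85260
So 85260·(-68763) ≡ 1 (mod 276949), i.e. 85260⁻¹ ≡ 208186.
Then x ≡ 208186·45526 ≡ 127158 (mod 276949); the smallest non-negative solution is x = 127158.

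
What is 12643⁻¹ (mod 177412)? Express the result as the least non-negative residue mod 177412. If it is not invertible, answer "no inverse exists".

111207

Run Euclid on (177412, 12643):
177412 = 14·12643 + 410
12643 = 30·410 + 343
410 = 1·343 + 67
343 = 5·67 + 8
67 = 8·8 + 3
8 = 2·3 + 2
3 = 1·2 + 1
2 = 2·1 + 0
Since gcd(12643, 177412) = 1, back-substitute to write 1 as a combination:
1 = 3 − 2
1 = −8 + 3·3
1 = 3·67 − 25·8
1 = −25·343 + 128·67
1 = 128·410 − 153·343
1 = −153·12643 + 4718·410
1 = 4718·177412 − 66205·12643
Hence 12643⁻¹ ≡ -66205 ≡ 111207 (mod 177412).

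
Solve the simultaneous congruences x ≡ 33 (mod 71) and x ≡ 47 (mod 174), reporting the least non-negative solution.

743

Write x = 33 + 71·k. Then 71·k ≡ 47 − 33 ≡ 14 (mod 174).
Need 71⁻¹ mod 174. Extended Euclid on (174, 71):
174 = 2·71 + 32
71 = 2·32 + 7
32 = 4·7 + 4
7 = 1·4 + 3
4 = 1·3 + 1
3 = 3·1 + 0
Back-substitute:
1 = 4 − 3
1 = −7 + 2·4
1 = 2·32 − 9·7
1 = −9·71 + 20·32
1 = 20·174 − 49·71
71⁻¹ ≡ 125 (mod 174), so k ≡ 125·14 ≡ 10 (mod 174).
x = 33 + 71·10 = 743.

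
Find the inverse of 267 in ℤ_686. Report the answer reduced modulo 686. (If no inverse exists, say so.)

Run Euclid on (686, 267):
686 = 2×267 + 152
267 = 1×152 + 115
152 = 1×115 + 37
115 = 3×37 + 4
37 = 9×4 + 1
4 = 4×1 + 0
Since gcd(267, 686) = 1, back-substitute to write 1 as a combination:
1 = 37 − 9·4
1 = −9·115 + 28·37
1 = 28·152 − 37·115
1 = −37·267 + 65·152
1 = 65·686 − 167·267
Hence 267⁻¹ ≡ -167 ≡ 519 (mod 686).

519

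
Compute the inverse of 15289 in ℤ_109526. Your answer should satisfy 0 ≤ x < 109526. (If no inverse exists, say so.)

Extended Euclidean algorithm:
109526 = 7·15289 + 2503
15289 = 6·2503 + 271
2503 = 9·271 + 64
271 = 4·64 + 15
64 = 4·15 + 4
15 = 3·4 + 3
4 = 1·3 + 1
3 = 3·1 + 0
Since gcd(15289, 109526) = 1, back-substitute to write 1 as a combination:
1 = 4 − 3
1 = −15 + 4·4
1 = 4·64 − 17·15
1 = −17·271 + 72·64
1 = 72·2503 − 665·271
1 = −665·15289 + 4062·2503
1 = 4062·109526 − 29099·15289
Thus 15289·(-29099) ≡ 1 (mod 109526); reducing, -29099 mod 109526 = 80427.

80427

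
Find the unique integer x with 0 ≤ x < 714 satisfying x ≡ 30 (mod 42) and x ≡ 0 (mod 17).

408

Write x = 30 + 42·k. Then 42·k ≡ 0 − 30 ≡ 4 (mod 17).
Need 42⁻¹ mod 17. Extended Euclid on (17, 8):
17 = 2·8 + 1
8 = 8·1 + 0
Back-substitute:
1 = 17 − 2·8
42⁻¹ ≡ 15 (mod 17), so k ≡ 15·4 ≡ 9 (mod 17).
x = 30 + 42·9 = 408.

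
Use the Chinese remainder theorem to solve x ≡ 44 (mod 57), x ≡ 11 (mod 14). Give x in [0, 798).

Write x = 44 + 57·k. Then 57·k ≡ 11 − 44 ≡ 9 (mod 14).
Need 57⁻¹ mod 14. Extended Euclid on (14, 1):
14 = 14*1 + 0
57⁻¹ ≡ 1 (mod 14), so k ≡ 1·9 ≡ 9 (mod 14).
x = 44 + 57·9 = 557.

557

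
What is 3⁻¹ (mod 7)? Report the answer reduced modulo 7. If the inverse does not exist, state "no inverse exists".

Extended Euclidean algorithm:
7 = 2×3 + 1
3 = 3×1 + 0
Since gcd(3, 7) = 1, back-substitute to write 1 as a combination:
1 = 7 − 2·3
Hence 3⁻¹ ≡ -2 ≡ 5 (mod 7).

5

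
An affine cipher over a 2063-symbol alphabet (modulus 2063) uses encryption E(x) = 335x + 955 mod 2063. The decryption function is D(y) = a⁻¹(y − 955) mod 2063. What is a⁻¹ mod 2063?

Extended Euclidean algorithm:
2063 = 6*335 + 53
335 = 6*53 + 17
53 = 3*17 + 2
17 = 8*2 + 1
2 = 2*1 + 0
gcd = 1, so the inverse exists. Back-substitute:
1 = 17 − 8·2
1 = −8·53 + 25·17
1 = 25·335 − 158·53
1 = −158·2063 + 973·335
So 335·973 ≡ 1 (mod 2063).

973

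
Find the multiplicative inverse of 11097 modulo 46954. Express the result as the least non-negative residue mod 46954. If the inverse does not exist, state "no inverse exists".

25929

Run Euclid on (46954, 11097):
46954 = 4·11097 + 2566
11097 = 4·2566 + 833
2566 = 3·833 + 67
833 = 12·67 + 29
67 = 2·29 + 9
29 = 3·9 + 2
9 = 4·2 + 1
2 = 2·1 + 0
The gcd is 1. Working backward:
1 = 9 − 4·2
1 = −4·29 + 13·9
1 = 13·67 − 30·29
1 = −30·833 + 373·67
1 = 373·2566 − 1149·833
1 = −1149·11097 + 4969·2566
1 = 4969·46954 − 21025·11097
So 11097·(-21025) ≡ 1 (mod 46954), and -21025 ≡ 25929 (mod 46954).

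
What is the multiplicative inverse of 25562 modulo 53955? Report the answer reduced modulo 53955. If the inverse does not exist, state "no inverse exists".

29903

Run Euclid on (53955, 25562):
53955 = 2·25562 + 2831
25562 = 9·2831 + 83
2831 = 34·83 + 9
83 = 9·9 + 2
9 = 4·2 + 1
2 = 2·1 + 0
The gcd is 1. Working backward:
1 = 9 − 4·2
1 = −4·83 + 37·9
1 = 37·2831 − 1262·83
1 = −1262·25562 + 11395·2831
1 = 11395·53955 − 24052·25562
Thus 25562·(-24052) ≡ 1 (mod 53955); reducing, -24052 mod 53955 = 29903.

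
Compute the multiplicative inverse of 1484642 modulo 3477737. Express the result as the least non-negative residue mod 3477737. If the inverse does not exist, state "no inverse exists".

1860026

gcd(3477737, 1484642) by repeated division:
3477737 = 2*1484642 + 508453
1484642 = 2*508453 + 467736
508453 = 1*467736 + 40717
467736 = 11*40717 + 19849
40717 = 2*19849 + 1019
19849 = 19*1019 + 488
1019 = 2*488 + 43
488 = 11*43 + 15
43 = 2*15 + 13
15 = 1*13 + 2
13 = 6*2 + 1
2 = 2*1 + 0
gcd = 1, so the inverse exists. Back-substitute:
1 = 13 − 6·2
1 = −6·15 + 7·13
1 = 7·43 − 20·15
1 = −20·488 + 227·43
1 = 227·1019 − 474·488
1 = −474·19849 + 9233·1019
1 = 9233·40717 − 18940·19849
1 = −18940·467736 + 217573·40717
1 = 217573·508453 − 236513·467736
1 = −236513·1484642 + 690599·508453
1 = 690599·3477737 − 1617711·1484642
So 1484642·(-1617711) ≡ 1 (mod 3477737), and -1617711 ≡ 1860026 (mod 3477737).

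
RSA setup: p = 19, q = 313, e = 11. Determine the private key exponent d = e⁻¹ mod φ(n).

4595

φ(n) = (p−1)(q−1) = 18·312 = 5616.
Need d with 11·d ≡ 1 (mod 5616). Apply the extended Euclidean algorithm:
5616 = 510*11 + 6
11 = 1*6 + 5
6 = 1*5 + 1
5 = 5*1 + 0
Back-substitute:
1 = 6 − 5
1 = −11 + 2·6
1 = 2·5616 − 1021·11
So 11·(-1021) ≡ 1 (mod 5616), hence d ≡ -1021 ≡ 4595 (mod 5616).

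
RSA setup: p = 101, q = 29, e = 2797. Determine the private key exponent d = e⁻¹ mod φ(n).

φ(n) = (p−1)(q−1) = 100·28 = 2800.
Need d with 2797·d ≡ 1 (mod 2800). Apply the extended Euclidean algorithm:
2800 = 1*2797 + 3
2797 = 932*3 + 1
3 = 3*1 + 0
Back-substitute:
1 = 2797 − 932·3
1 = −932·2800 + 933·2797
So 2797·933 ≡ 1 (mod 2800), hence d = 933.

933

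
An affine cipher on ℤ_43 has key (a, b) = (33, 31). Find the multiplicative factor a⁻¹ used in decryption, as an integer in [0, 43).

Apply the Euclidean algorithm to 43 and 33:
43 = 1·33 + 10
33 = 3·10 + 3
10 = 3·3 + 1
3 = 3·1 + 0
The gcd is 1. Working backward:
1 = 10 − 3·3
1 = −3·33 + 10·10
1 = 10·43 − 13·33
So 33·(-13) ≡ 1 (mod 43), and -13 ≡ 30 (mod 43).

30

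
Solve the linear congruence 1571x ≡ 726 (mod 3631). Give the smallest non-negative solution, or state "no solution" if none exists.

398

First find gcd(1571, 3631):
3631 = 2×1571 + 489
1571 = 3×489 + 104
489 = 4×104 + 73
104 = 1×73 + 31
73 = 2×31 + 11
31 = 2×11 + 9
11 = 1×9 + 2
9 = 4×2 + 1
2 = 2×1 + 0
gcd = 1, so a unique solution mod 3631 exists.
Back-substitute for the Bézout coefficients:
1 = 9 − 4·2
1 = −4·11 + 5·9
1 = 5·31 − 14·11
1 = −14·73 + 33·31
1 = 33·104 − 47·73
1 = −47·489 + 221·104
1 = 221·1571 − 710·489
1 = −710·3631 + 1641·1571
So 1571·(1641) ≡ 1 (mod 3631), giving 1571⁻¹ ≡ 1641.
x ≡ 1571⁻¹·726 ≡ 1641·726 ≡ 398 (mod 3631).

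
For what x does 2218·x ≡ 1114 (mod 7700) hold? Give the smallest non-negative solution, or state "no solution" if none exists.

2323

First find gcd(2218, 7700):
7700 = 3*2218 + 1046
2218 = 2*1046 + 126
1046 = 8*126 + 38
126 = 3*38 + 12
38 = 3*12 + 2
12 = 6*2 + 0
gcd = 2 and 2 | 1114, so solutions exist. Divide through by 2: 1109x ≡ 557 (mod 3850).
Now find 1109⁻¹ mod 3850:
3850 = 3×1109 + 523
1109 = 2×523 + 63
523 = 8×63 + 19
63 = 3×19 + 6
19 = 3×6 + 1
6 = 6×1 + 0
Back-substitute:
1 = 19 − 3·6
1 = −3·63 + 10·19
1 = 10·523 − 83·63
1 = −83·1109 + 176·523
1 = 176·3850 − 611·1109
So 1109·(-611) ≡ 1 (mod 3850), i.e. 1109⁻¹ ≡ 3239.
Then x ≡ 3239·557 ≡ 2323 (mod 3850); the smallest non-negative solution is x = 2323.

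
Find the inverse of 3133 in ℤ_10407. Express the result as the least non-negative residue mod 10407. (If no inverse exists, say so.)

382

Apply the Euclidean algorithm to 10407 and 3133:
10407 = 3·3133 + 1008
3133 = 3·1008 + 109
1008 = 9·109 + 27
109 = 4·27 + 1
27 = 27·1 + 0
The gcd is 1. Working backward:
1 = 109 − 4·27
1 = −4·1008 + 37·109
1 = 37·3133 − 115·1008
1 = −115·10407 + 382·3133
So 3133·382 ≡ 1 (mod 10407).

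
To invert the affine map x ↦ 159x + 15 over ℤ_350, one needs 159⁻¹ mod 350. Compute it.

339

Run Euclid on (350, 159):
350 = 2×159 + 32
159 = 4×32 + 31
32 = 1×31 + 1
31 = 31×1 + 0
The gcd is 1. Working backward:
1 = 32 − 31
1 = −159 + 5·32
1 = 5·350 − 11·159
Hence 159⁻¹ ≡ -11 ≡ 339 (mod 350).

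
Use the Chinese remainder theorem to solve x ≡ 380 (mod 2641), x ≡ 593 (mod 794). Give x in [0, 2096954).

Write x = 380 + 2641·k. Then 2641·k ≡ 593 − 380 ≡ 213 (mod 794).
Need 2641⁻¹ mod 794. Extended Euclid on (794, 259):
794 = 3*259 + 17
259 = 15*17 + 4
17 = 4*4 + 1
4 = 4*1 + 0
Back-substitute:
1 = 17 − 4·4
1 = −4·259 + 61·17
1 = 61·794 − 187·259
2641⁻¹ ≡ 607 (mod 794), so k ≡ 607·213 ≡ 663 (mod 794).
x = 380 + 2641·663 = 1751363.

1751363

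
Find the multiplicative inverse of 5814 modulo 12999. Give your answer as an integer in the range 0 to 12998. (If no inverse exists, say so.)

no inverse exists

Euclidean algorithm on 12999, 5814:
12999 = 2*5814 + 1371
5814 = 4*1371 + 330
1371 = 4*330 + 51
330 = 6*51 + 24
51 = 2*24 + 3
24 = 8*3 + 0
The gcd is 3, not 1, hence no inverse exists.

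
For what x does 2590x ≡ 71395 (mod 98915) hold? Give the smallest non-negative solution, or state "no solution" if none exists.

14502

First find gcd(2590, 98915):
98915 = 38*2590 + 495
2590 = 5*495 + 115
495 = 4*115 + 35
115 = 3*35 + 10
35 = 3*10 + 5
10 = 2*5 + 0
gcd = 5 and 5 | 71395, so solutions exist. Divide through by 5: 518x ≡ 14279 (mod 19783).
Now find 518⁻¹ mod 19783:
19783 = 38*518 + 99
518 = 5*99 + 23
99 = 4*23 + 7
23 = 3*7 + 2
7 = 3*2 + 1
2 = 2*1 + 0
Back-substitute:
1 = 7 − 3·2
1 = −3·23 + 10·7
1 = 10·99 − 43·23
1 = −43·518 + 225·99
1 = 225·19783 − 8593·518
So 518·(-8593) ≡ 1 (mod 19783), i.e. 518⁻¹ ≡ 11190.
Then x ≡ 11190·14279 ≡ 14502 (mod 19783); the smallest non-negative solution is x = 14502.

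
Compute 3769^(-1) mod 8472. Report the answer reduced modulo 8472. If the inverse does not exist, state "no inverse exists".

Extended Euclidean algorithm:
8472 = 2×3769 + 934
3769 = 4×934 + 33
934 = 28×33 + 10
33 = 3×10 + 3
10 = 3×3 + 1
3 = 3×1 + 0
Since gcd(3769, 8472) = 1, back-substitute to write 1 as a combination:
1 = 10 − 3·3
1 = −3·33 + 10·10
1 = 10·934 − 283·33
1 = −283·3769 + 1142·934
1 = 1142·8472 − 2567·3769
So 3769·(-2567) ≡ 1 (mod 8472), and -2567 ≡ 5905 (mod 8472).

5905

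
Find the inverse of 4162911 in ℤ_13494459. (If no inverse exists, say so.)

no inverse exists

Compute gcd(4162911, 13494459):
13494459 = 3·4162911 + 1005726
4162911 = 4·1005726 + 140007
1005726 = 7·140007 + 25677
140007 = 5·25677 + 11622
25677 = 2·11622 + 2433
11622 = 4·2433 + 1890
2433 = 1·1890 + 543
1890 = 3·543 + 261
543 = 2·261 + 21
261 = 12·21 + 9
21 = 2·9 + 3
9 = 3·3 + 0
gcd(4162911, 13494459) = 3 ≠ 1, so 4162911 has no multiplicative inverse modulo 13494459.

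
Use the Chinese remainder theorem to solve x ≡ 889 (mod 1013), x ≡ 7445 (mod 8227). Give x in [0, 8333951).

Write x = 889 + 1013·k. Then 1013·k ≡ 7445 − 889 ≡ 6556 (mod 8227).
Need 1013⁻¹ mod 8227. Extended Euclid on (8227, 1013):
8227 = 8*1013 + 123
1013 = 8*123 + 29
123 = 4*29 + 7
29 = 4*7 + 1
7 = 7*1 + 0
Back-substitute:
1 = 29 − 4·7
1 = −4·123 + 17·29
1 = 17·1013 − 140·123
1 = −140·8227 + 1137·1013
1013⁻¹ ≡ 1137 (mod 8227), so k ≡ 1137·6556 ≡ 510 (mod 8227).
x = 889 + 1013·510 = 517519.

517519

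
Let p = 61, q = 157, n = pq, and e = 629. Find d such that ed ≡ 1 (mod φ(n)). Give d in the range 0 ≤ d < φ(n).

φ(n) = (p−1)(q−1) = 60·156 = 9360.
Need d with 629·d ≡ 1 (mod 9360). Apply the extended Euclidean algorithm:
9360 = 14*629 + 554
629 = 1*554 + 75
554 = 7*75 + 29
75 = 2*29 + 17
29 = 1*17 + 12
17 = 1*12 + 5
12 = 2*5 + 2
5 = 2*2 + 1
2 = 2*1 + 0
Back-substitute:
1 = 5 − 2·2
1 = −2·12 + 5·5
1 = 5·17 − 7·12
1 = −7·29 + 12·17
1 = 12·75 − 31·29
1 = −31·554 + 229·75
1 = 229·629 − 260·554
1 = −260·9360 + 3869·629
So 629·3869 ≡ 1 (mod 9360), hence d = 3869.

3869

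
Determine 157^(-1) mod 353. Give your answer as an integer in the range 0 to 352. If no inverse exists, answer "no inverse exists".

gcd(353, 157) by repeated division:
353 = 2×157 + 39
157 = 4×39 + 1
39 = 39×1 + 0
Since gcd(157, 353) = 1, back-substitute to write 1 as a combination:
1 = 157 − 4·39
1 = −4·353 + 9·157
So 157·9 ≡ 1 (mod 353).

9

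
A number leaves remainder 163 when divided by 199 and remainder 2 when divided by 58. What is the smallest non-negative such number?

Write x = 163 + 199·k. Then 199·k ≡ 2 − 163 ≡ 13 (mod 58).
Need 199⁻¹ mod 58. Extended Euclid on (58, 25):
58 = 2*25 + 8
25 = 3*8 + 1
8 = 8*1 + 0
Back-substitute:
1 = 25 − 3·8
1 = −3·58 + 7·25
199⁻¹ ≡ 7 (mod 58), so k ≡ 7·13 ≡ 33 (mod 58).
x = 163 + 199·33 = 6730.

6730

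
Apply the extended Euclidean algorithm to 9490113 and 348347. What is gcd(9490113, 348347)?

1

Apply Euclid's algorithm to 9490113 and 348347:
9490113 = 27·348347 + 84744
348347 = 4·84744 + 9371
84744 = 9·9371 + 405
9371 = 23·405 + 56
405 = 7·56 + 13
56 = 4·13 + 4
13 = 3·4 + 1
4 = 4·1 + 0
gcd(9490113, 348347) = 1.
Working backward:
1 = 13 − 3·4
1 = −3·56 + 13·13
1 = 13·405 − 94·56
1 = −94·9371 + 2175·405
1 = 2175·84744 − 19669·9371
1 = −19669·348347 + 80851·84744
1 = 80851·9490113 − 2202646·348347
So 1 = (80851)·9490113 + (-2202646)·348347.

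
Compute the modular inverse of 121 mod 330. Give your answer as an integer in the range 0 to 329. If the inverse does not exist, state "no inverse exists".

Compute gcd(121, 330):
330 = 2*121 + 88
121 = 1*88 + 33
88 = 2*33 + 22
33 = 1*22 + 11
22 = 2*11 + 0
Since gcd = 11 > 1, 121 is not a unit mod 330.

no inverse exists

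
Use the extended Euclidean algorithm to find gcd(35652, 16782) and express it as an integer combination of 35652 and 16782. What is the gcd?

Euclidean algorithm:
35652 = 2·16782 + 2088
16782 = 8·2088 + 78
2088 = 26·78 + 60
78 = 1·60 + 18
60 = 3·18 + 6
18 = 3·6 + 0
gcd(35652, 16782) = 6.
Express as a combination:
6 = 60 − 3·18
6 = −3·78 + 4·60
6 = 4·2088 − 107·78
6 = −107·16782 + 860·2088
6 = 860·35652 − 1827·16782
So 6 = (860)·35652 + (-1827)·16782.

6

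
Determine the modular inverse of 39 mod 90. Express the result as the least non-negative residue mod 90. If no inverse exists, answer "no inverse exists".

no inverse exists

Euclidean algorithm on 90, 39:
90 = 2*39 + 12
39 = 3*12 + 3
12 = 4*3 + 0
The gcd is 3, not 1, hence no inverse exists.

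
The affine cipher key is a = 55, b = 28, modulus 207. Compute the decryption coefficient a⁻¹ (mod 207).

64

gcd(207, 55) by repeated division:
207 = 3*55 + 42
55 = 1*42 + 13
42 = 3*13 + 3
13 = 4*3 + 1
3 = 3*1 + 0
The gcd is 1. Working backward:
1 = 13 − 4·3
1 = −4·42 + 13·13
1 = 13·55 − 17·42
1 = −17·207 + 64·55
So 55·64 ≡ 1 (mod 207).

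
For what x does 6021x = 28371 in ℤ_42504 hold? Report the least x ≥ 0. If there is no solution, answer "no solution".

6111

First find gcd(6021, 42504):
42504 = 7·6021 + 357
6021 = 16·357 + 309
357 = 1·309 + 48
309 = 6·48 + 21
48 = 2·21 + 6
21 = 3·6 + 3
6 = 2·3 + 0
gcd = 3 and 3 | 28371, so solutions exist. Divide through by 3: 2007x ≡ 9457 (mod 14168).
Now find 2007⁻¹ mod 14168:
14168 = 7*2007 + 119
2007 = 16*119 + 103
119 = 1*103 + 16
103 = 6*16 + 7
16 = 2*7 + 2
7 = 3*2 + 1
2 = 2*1 + 0
Back-substitute:
1 = 7 − 3·2
1 = −3·16 + 7·7
1 = 7·103 − 45·16
1 = −45·119 + 52·103
1 = 52·2007 − 877·119
1 = −877·14168 + 6191·2007
So 2007⁻¹ ≡ 6191 (mod 14168).
Then x ≡ 6191·9457 ≡ 6111 (mod 14168); the smallest non-negative solution is x = 6111.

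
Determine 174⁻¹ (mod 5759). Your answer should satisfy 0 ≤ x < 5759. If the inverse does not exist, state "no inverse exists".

gcd(5759, 174) by repeated division:
5759 = 33×174 + 17
174 = 10×17 + 4
17 = 4×4 + 1
4 = 4×1 + 0
gcd = 1, so the inverse exists. Back-substitute:
1 = 17 − 4·4
1 = −4·174 + 41·17
1 = 41·5759 − 1357·174
Hence 174⁻¹ ≡ -1357 ≡ 4402 (mod 5759).

4402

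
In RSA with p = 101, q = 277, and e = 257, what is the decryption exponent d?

φ(n) = (p−1)(q−1) = 100·276 = 27600.
Need d with 257·d ≡ 1 (mod 27600). Apply the extended Euclidean algorithm:
27600 = 107*257 + 101
257 = 2*101 + 55
101 = 1*55 + 46
55 = 1*46 + 9
46 = 5*9 + 1
9 = 9*1 + 0
Back-substitute:
1 = 46 − 5·9
1 = −5·55 + 6·46
1 = 6·101 − 11·55
1 = −11·257 + 28·101
1 = 28·27600 − 3007·257
So 257·(-3007) ≡ 1 (mod 27600), hence d ≡ -3007 ≡ 24593 (mod 27600).

24593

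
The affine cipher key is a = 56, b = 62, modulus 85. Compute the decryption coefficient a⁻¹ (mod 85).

41

gcd(85, 56) by repeated division:
85 = 1·56 + 29
56 = 1·29 + 27
29 = 1·27 + 2
27 = 13·2 + 1
2 = 2·1 + 0
The gcd is 1. Working backward:
1 = 27 − 13·2
1 = −13·29 + 14·27
1 = 14·56 − 27·29
1 = −27·85 + 41·56
So 56·41 ≡ 1 (mod 85).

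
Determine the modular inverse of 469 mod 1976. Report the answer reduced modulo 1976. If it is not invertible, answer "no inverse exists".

573

Extended Euclidean algorithm:
1976 = 4*469 + 100
469 = 4*100 + 69
100 = 1*69 + 31
69 = 2*31 + 7
31 = 4*7 + 3
7 = 2*3 + 1
3 = 3*1 + 0
Since gcd(469, 1976) = 1, back-substitute to write 1 as a combination:
1 = 7 − 2·3
1 = −2·31 + 9·7
1 = 9·69 − 20·31
1 = −20·100 + 29·69
1 = 29·469 − 136·100
1 = −136·1976 + 573·469
So 469·573 ≡ 1 (mod 1976).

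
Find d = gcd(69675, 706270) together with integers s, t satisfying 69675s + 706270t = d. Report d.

5

Repeated division:
706270 = 10·69675 + 9520
69675 = 7·9520 + 3035
9520 = 3·3035 + 415
3035 = 7·415 + 130
415 = 3·130 + 25
130 = 5·25 + 5
25 = 5·5 + 0
gcd(69675, 706270) = 5.
Working backward:
5 = 130 − 5·25
5 = −5·415 + 16·130
5 = 16·3035 − 117·415
5 = −117·9520 + 367·3035
5 = 367·69675 − 2686·9520
5 = −2686·706270 + 27227·69675
So 5 = (-2686)·706270 + (27227)·69675.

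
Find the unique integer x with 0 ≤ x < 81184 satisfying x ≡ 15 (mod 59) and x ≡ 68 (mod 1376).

68868

Write x = 15 + 59·k. Then 59·k ≡ 68 − 15 ≡ 53 (mod 1376).
Need 59⁻¹ mod 1376. Extended Euclid on (1376, 59):
1376 = 23×59 + 19
59 = 3×19 + 2
19 = 9×2 + 1
2 = 2×1 + 0
Back-substitute:
1 = 19 − 9·2
1 = −9·59 + 28·19
1 = 28·1376 − 653·59
59⁻¹ ≡ 723 (mod 1376), so k ≡ 723·53 ≡ 1167 (mod 1376).
x = 15 + 59·1167 = 68868.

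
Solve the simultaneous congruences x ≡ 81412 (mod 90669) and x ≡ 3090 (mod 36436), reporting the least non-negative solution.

Write x = 81412 + 90669·k. Then 90669·k ≡ 3090 − 81412 ≡ 30986 (mod 36436).
Need 90669⁻¹ mod 36436. Extended Euclid on (36436, 17797):
36436 = 2*17797 + 842
17797 = 21*842 + 115
842 = 7*115 + 37
115 = 3*37 + 4
37 = 9*4 + 1
4 = 4*1 + 0
Back-substitute:
1 = 37 − 9·4
1 = −9·115 + 28·37
1 = 28·842 − 205·115
1 = −205·17797 + 4333·842
1 = 4333·36436 − 8871·17797
90669⁻¹ ≡ 27565 (mod 36436), so k ≡ 27565·30986 ≡ 32814 (mod 36436).
x = 81412 + 90669·32814 = 2975293978.

2975293978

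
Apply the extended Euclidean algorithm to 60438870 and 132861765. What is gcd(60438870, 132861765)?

15

Repeated division:
132861765 = 2*60438870 + 11984025
60438870 = 5*11984025 + 518745
11984025 = 23*518745 + 52890
518745 = 9*52890 + 42735
52890 = 1*42735 + 10155
42735 = 4*10155 + 2115
10155 = 4*2115 + 1695
2115 = 1*1695 + 420
1695 = 4*420 + 15
420 = 28*15 + 0
gcd(60438870, 132861765) = 15.
Working backward:
15 = 1695 − 4·420
15 = −4·2115 + 5·1695
15 = 5·10155 − 24·2115
15 = −24·42735 + 101·10155
15 = 101·52890 − 125·42735
15 = −125·518745 + 1226·52890
15 = 1226·11984025 − 28323·518745
15 = −28323·60438870 + 142841·11984025
15 = 142841·132861765 − 314005·60438870
So 15 = (142841)·132861765 + (-314005)·60438870.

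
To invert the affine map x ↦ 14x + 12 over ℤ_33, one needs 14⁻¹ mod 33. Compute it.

26

Apply the Euclidean algorithm to 33 and 14:
33 = 2*14 + 5
14 = 2*5 + 4
5 = 1*4 + 1
4 = 4*1 + 0
Since gcd(14, 33) = 1, back-substitute to write 1 as a combination:
1 = 5 − 4
1 = −14 + 3·5
1 = 3·33 − 7·14
Hence 14⁻¹ ≡ -7 ≡ 26 (mod 33).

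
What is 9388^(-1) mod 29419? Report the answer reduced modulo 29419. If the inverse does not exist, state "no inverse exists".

21613

gcd(29419, 9388) by repeated division:
29419 = 3·9388 + 1255
9388 = 7·1255 + 603
1255 = 2·603 + 49
603 = 12·49 + 15
49 = 3·15 + 4
15 = 3·4 + 3
4 = 1·3 + 1
3 = 3·1 + 0
The gcd is 1. Working backward:
1 = 4 − 3
1 = −15 + 4·4
1 = 4·49 − 13·15
1 = −13·603 + 160·49
1 = 160·1255 − 333·603
1 = −333·9388 + 2491·1255
1 = 2491·29419 − 7806·9388
Thus 9388·(-7806) ≡ 1 (mod 29419); reducing, -7806 mod 29419 = 21613.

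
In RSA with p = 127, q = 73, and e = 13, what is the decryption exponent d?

4885

φ(n) = (p−1)(q−1) = 126·72 = 9072.
Need d with 13·d ≡ 1 (mod 9072). Apply the extended Euclidean algorithm:
9072 = 697·13 + 11
13 = 1·11 + 2
11 = 5·2 + 1
2 = 2·1 + 0
Back-substitute:
1 = 11 − 5·2
1 = −5·13 + 6·11
1 = 6·9072 − 4187·13
So 13·(-4187) ≡ 1 (mod 9072), hence d ≡ -4187 ≡ 4885 (mod 9072).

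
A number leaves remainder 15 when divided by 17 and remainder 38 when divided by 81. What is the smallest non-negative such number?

848

Write x = 15 + 17·k. Then 17·k ≡ 38 − 15 ≡ 23 (mod 81).
Need 17⁻¹ mod 81. Extended Euclid on (81, 17):
81 = 4·17 + 13
17 = 1·13 + 4
13 = 3·4 + 1
4 = 4·1 + 0
Back-substitute:
1 = 13 − 3·4
1 = −3·17 + 4·13
1 = 4·81 − 19·17
17⁻¹ ≡ 62 (mod 81), so k ≡ 62·23 ≡ 49 (mod 81).
x = 15 + 17·49 = 848.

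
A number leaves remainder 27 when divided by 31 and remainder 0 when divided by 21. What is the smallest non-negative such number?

399

Write x = 27 + 31·k. Then 31·k ≡ 0 − 27 ≡ 15 (mod 21).
Need 31⁻¹ mod 21. Extended Euclid on (21, 10):
21 = 2×10 + 1
10 = 10×1 + 0
Back-substitute:
1 = 21 − 2·10
31⁻¹ ≡ 19 (mod 21), so k ≡ 19·15 ≡ 12 (mod 21).
x = 27 + 31·12 = 399.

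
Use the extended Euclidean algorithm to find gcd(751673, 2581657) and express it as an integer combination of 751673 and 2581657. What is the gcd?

13

Apply Euclid's algorithm to 2581657 and 751673:
2581657 = 3×751673 + 326638
751673 = 2×326638 + 98397
326638 = 3×98397 + 31447
98397 = 3×31447 + 4056
31447 = 7×4056 + 3055
4056 = 1×3055 + 1001
3055 = 3×1001 + 52
1001 = 19×52 + 13
52 = 4×13 + 0
gcd(751673, 2581657) = 13.
Back-substituting:
13 = 1001 − 19·52
13 = −19·3055 + 58·1001
13 = 58·4056 − 77·3055
13 = −77·31447 + 597·4056
13 = 597·98397 − 1868·31447
13 = −1868·326638 + 6201·98397
13 = 6201·751673 − 14270·326638
13 = −14270·2581657 + 49011·751673
So 13 = (-14270)·2581657 + (49011)·751673.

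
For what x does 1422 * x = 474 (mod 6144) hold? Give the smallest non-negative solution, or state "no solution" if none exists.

First find gcd(1422, 6144):
6144 = 4*1422 + 456
1422 = 3*456 + 54
456 = 8*54 + 24
54 = 2*24 + 6
24 = 4*6 + 0
gcd = 6 and 6 | 474, so solutions exist. Divide through by 6: 237x ≡ 79 (mod 1024).
Now find 237⁻¹ mod 1024:
1024 = 4·237 + 76
237 = 3·76 + 9
76 = 8·9 + 4
9 = 2·4 + 1
4 = 4·1 + 0
Back-substitute:
1 = 9 − 2·4
1 = −2·76 + 17·9
1 = 17·237 − 53·76
1 = −53·1024 + 229·237
So 237⁻¹ ≡ 229 (mod 1024).
Then x ≡ 229·79 ≡ 683 (mod 1024); the smallest non-negative solution is x = 683.

683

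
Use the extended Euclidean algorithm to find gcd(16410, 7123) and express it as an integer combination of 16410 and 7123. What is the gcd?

Repeated division:
16410 = 2*7123 + 2164
7123 = 3*2164 + 631
2164 = 3*631 + 271
631 = 2*271 + 89
271 = 3*89 + 4
89 = 22*4 + 1
4 = 4*1 + 0
gcd(16410, 7123) = 1.
Back-substituting:
1 = 89 − 22·4
1 = −22·271 + 67·89
1 = 67·631 − 156·271
1 = −156·2164 + 535·631
1 = 535·7123 − 1761·2164
1 = −1761·16410 + 4057·7123
So 1 = (-1761)·16410 + (4057)·7123.

1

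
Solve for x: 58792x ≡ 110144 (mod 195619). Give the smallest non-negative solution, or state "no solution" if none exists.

7109

First find gcd(58792, 195619):
195619 = 3*58792 + 19243
58792 = 3*19243 + 1063
19243 = 18*1063 + 109
1063 = 9*109 + 82
109 = 1*82 + 27
82 = 3*27 + 1
27 = 27*1 + 0
gcd = 1, so a unique solution mod 195619 exists.
Back-substitute for the Bézout coefficients:
1 = 82 − 3·27
1 = −3·109 + 4·82
1 = 4·1063 − 39·109
1 = −39·19243 + 706·1063
1 = 706·58792 − 2157·19243
1 = −2157·195619 + 7177·58792
So 58792·(7177) ≡ 1 (mod 195619), giving 58792⁻¹ ≡ 7177.
x ≡ 58792⁻¹·110144 ≡ 7177·110144 ≡ 7109 (mod 195619).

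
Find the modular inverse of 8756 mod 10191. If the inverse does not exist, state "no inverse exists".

7748

Run Euclid on (10191, 8756):
10191 = 1*8756 + 1435
8756 = 6*1435 + 146
1435 = 9*146 + 121
146 = 1*121 + 25
121 = 4*25 + 21
25 = 1*21 + 4
21 = 5*4 + 1
4 = 4*1 + 0
The gcd is 1. Working backward:
1 = 21 − 5·4
1 = −5·25 + 6·21
1 = 6·121 − 29·25
1 = −29·146 + 35·121
1 = 35·1435 − 344·146
1 = −344·8756 + 2099·1435
1 = 2099·10191 − 2443·8756
Thus 8756·(-2443) ≡ 1 (mod 10191); reducing, -2443 mod 10191 = 7748.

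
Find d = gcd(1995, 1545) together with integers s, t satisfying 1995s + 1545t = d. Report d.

Repeated division:
1995 = 1*1545 + 450
1545 = 3*450 + 195
450 = 2*195 + 60
195 = 3*60 + 15
60 = 4*15 + 0
gcd(1995, 1545) = 15.
Working backward:
15 = 195 − 3·60
15 = −3·450 + 7·195
15 = 7·1545 − 24·450
15 = −24·1995 + 31·1545
So 15 = (-24)·1995 + (31)·1545.

15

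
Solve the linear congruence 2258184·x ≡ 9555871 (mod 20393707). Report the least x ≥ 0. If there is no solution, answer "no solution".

4527246

First find gcd(2258184, 20393707):
20393707 = 9*2258184 + 70051
2258184 = 32*70051 + 16552
70051 = 4*16552 + 3843
16552 = 4*3843 + 1180
3843 = 3*1180 + 303
1180 = 3*303 + 271
303 = 1*271 + 32
271 = 8*32 + 15
32 = 2*15 + 2
15 = 7*2 + 1
2 = 2*1 + 0
gcd = 1, so a unique solution mod 20393707 exists.
Back-substitute for the Bézout coefficients:
1 = 15 − 7·2
1 = −7·32 + 15·15
1 = 15·271 − 127·32
1 = −127·303 + 142·271
1 = 142·1180 − 553·303
1 = −553·3843 + 1801·1180
1 = 1801·16552 − 7757·3843
1 = −7757·70051 + 32829·16552
1 = 32829·2258184 − 1058285·70051
1 = −1058285·20393707 + 9557394·2258184
So 2258184·(9557394) ≡ 1 (mod 20393707), giving 2258184⁻¹ ≡ 9557394.
x ≡ 2258184⁻¹·9555871 ≡ 9557394·9555871 ≡ 4527246 (mod 20393707).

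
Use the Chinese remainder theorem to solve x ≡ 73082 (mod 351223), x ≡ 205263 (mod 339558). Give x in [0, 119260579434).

Write x = 73082 + 351223·k. Then 351223·k ≡ 205263 − 73082 ≡ 132181 (mod 339558).
Need 351223⁻¹ mod 339558. Extended Euclid on (339558, 11665):
339558 = 29·11665 + 1273
11665 = 9·1273 + 208
1273 = 6·208 + 25
208 = 8·25 + 8
25 = 3·8 + 1
8 = 8·1 + 0
Back-substitute:
1 = 25 − 3·8
1 = −3·208 + 25·25
1 = 25·1273 − 153·208
1 = −153·11665 + 1402·1273
1 = 1402·339558 − 40811·11665
351223⁻¹ ≡ 298747 (mod 339558), so k ≡ 298747·132181 ≡ 119155 (mod 339558).
x = 73082 + 351223·119155 = 41850049647.

41850049647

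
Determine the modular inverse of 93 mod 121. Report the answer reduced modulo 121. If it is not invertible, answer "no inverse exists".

108

Apply the Euclidean algorithm to 121 and 93:
121 = 1*93 + 28
93 = 3*28 + 9
28 = 3*9 + 1
9 = 9*1 + 0
Since gcd(93, 121) = 1, back-substitute to write 1 as a combination:
1 = 28 − 3·9
1 = −3·93 + 10·28
1 = 10·121 − 13·93
So 93·(-13) ≡ 1 (mod 121), and -13 ≡ 108 (mod 121).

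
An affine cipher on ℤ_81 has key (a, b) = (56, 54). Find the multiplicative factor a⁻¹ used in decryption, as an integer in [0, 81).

Extended Euclidean algorithm:
81 = 1·56 + 25
56 = 2·25 + 6
25 = 4·6 + 1
6 = 6·1 + 0
gcd = 1, so the inverse exists. Back-substitute:
1 = 25 − 4·6
1 = −4·56 + 9·25
1 = 9·81 − 13·56
Hence 56⁻¹ ≡ -13 ≡ 68 (mod 81).

68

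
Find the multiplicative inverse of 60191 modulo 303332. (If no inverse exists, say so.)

88307

gcd(303332, 60191) by repeated division:
303332 = 5×60191 + 2377
60191 = 25×2377 + 766
2377 = 3×766 + 79
766 = 9×79 + 55
79 = 1×55 + 24
55 = 2×24 + 7
24 = 3×7 + 3
7 = 2×3 + 1
3 = 3×1 + 0
gcd = 1, so the inverse exists. Back-substitute:
1 = 7 − 2·3
1 = −2·24 + 7·7
1 = 7·55 − 16·24
1 = −16·79 + 23·55
1 = 23·766 − 223·79
1 = −223·2377 + 692·766
1 = 692·60191 − 17523·2377
1 = −17523·303332 + 88307·60191
So 60191·88307 ≡ 1 (mod 303332).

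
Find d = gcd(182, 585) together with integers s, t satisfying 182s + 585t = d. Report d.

Repeated division:
585 = 3·182 + 39
182 = 4·39 + 26
39 = 1·26 + 13
26 = 2·13 + 0
gcd(182, 585) = 13.
Working backward:
13 = 39 − 26
13 = −182 + 5·39
13 = 5·585 − 16·182
So 13 = (5)·585 + (-16)·182.

13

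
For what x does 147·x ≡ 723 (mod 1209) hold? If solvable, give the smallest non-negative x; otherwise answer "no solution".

First find gcd(147, 1209):
1209 = 8*147 + 33
147 = 4*33 + 15
33 = 2*15 + 3
15 = 5*3 + 0
gcd = 3 and 3 | 723, so solutions exist. Divide through by 3: 49x ≡ 241 (mod 403).
Now find 49⁻¹ mod 403:
403 = 8×49 + 11
49 = 4×11 + 5
11 = 2×5 + 1
5 = 5×1 + 0
Back-substitute:
1 = 11 − 2·5
1 = −2·49 + 9·11
1 = 9·403 − 74·49
So 49·(-74) ≡ 1 (mod 403), i.e. 49⁻¹ ≡ 329.
Then x ≡ 329·241 ≡ 301 (mod 403); the smallest non-negative solution is x = 301.

301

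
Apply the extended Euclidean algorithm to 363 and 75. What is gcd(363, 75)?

3

Euclidean algorithm:
363 = 4*75 + 63
75 = 1*63 + 12
63 = 5*12 + 3
12 = 4*3 + 0
gcd(363, 75) = 3.
Working backward:
3 = 63 − 5·12
3 = −5·75 + 6·63
3 = 6·363 − 29·75
So 3 = (6)·363 + (-29)·75.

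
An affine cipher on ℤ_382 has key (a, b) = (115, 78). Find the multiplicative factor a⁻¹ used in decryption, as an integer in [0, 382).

289

Apply the Euclidean algorithm to 382 and 115:
382 = 3*115 + 37
115 = 3*37 + 4
37 = 9*4 + 1
4 = 4*1 + 0
Since gcd(115, 382) = 1, back-substitute to write 1 as a combination:
1 = 37 − 9·4
1 = −9·115 + 28·37
1 = 28·382 − 93·115
Hence 115⁻¹ ≡ -93 ≡ 289 (mod 382).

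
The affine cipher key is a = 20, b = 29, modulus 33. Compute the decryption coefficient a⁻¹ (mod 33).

Run Euclid on (33, 20):
33 = 1·20 + 13
20 = 1·13 + 7
13 = 1·7 + 6
7 = 1·6 + 1
6 = 6·1 + 0
The gcd is 1. Working backward:
1 = 7 − 6
1 = −13 + 2·7
1 = 2·20 − 3·13
1 = −3·33 + 5·20
So 20·5 ≡ 1 (mod 33).

5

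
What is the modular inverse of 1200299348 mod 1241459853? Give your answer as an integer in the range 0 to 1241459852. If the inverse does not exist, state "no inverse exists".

Apply the Euclidean algorithm to 1241459853 and 1200299348:
1241459853 = 1×1200299348 + 41160505
1200299348 = 29×41160505 + 6644703
41160505 = 6×6644703 + 1292287
6644703 = 5×1292287 + 183268
1292287 = 7×183268 + 9411
183268 = 19×9411 + 4459
9411 = 2×4459 + 493
4459 = 9×493 + 22
493 = 22×22 + 9
22 = 2×9 + 4
9 = 2×4 + 1
4 = 4×1 + 0
Since gcd(1200299348, 1241459853) = 1, back-substitute to write 1 as a combination:
1 = 9 − 2·4
1 = −2·22 + 5·9
1 = 5·493 − 112·22
1 = −112·4459 + 1013·493
1 = 1013·9411 − 2138·4459
1 = −2138·183268 + 41635·9411
1 = 41635·1292287 − 293583·183268
1 = −293583·6644703 + 1509550·1292287
1 = 1509550·41160505 − 9350883·6644703
1 = −9350883·1200299348 + 272685157·41160505
1 = 272685157·1241459853 − 282036040·1200299348
Hence 1200299348⁻¹ ≡ -282036040 ≡ 959423813 (mod 1241459853).

959423813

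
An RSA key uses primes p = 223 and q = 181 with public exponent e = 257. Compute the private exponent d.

φ(n) = (p−1)(q−1) = 222·180 = 39960.
Need d with 257·d ≡ 1 (mod 39960). Apply the extended Euclidean algorithm:
39960 = 155·257 + 125
257 = 2·125 + 7
125 = 17·7 + 6
7 = 1·6 + 1
6 = 6·1 + 0
Back-substitute:
1 = 7 − 6
1 = −125 + 18·7
1 = 18·257 − 37·125
1 = −37·39960 + 5753·257
So 257·5753 ≡ 1 (mod 39960), hence d = 5753.

5753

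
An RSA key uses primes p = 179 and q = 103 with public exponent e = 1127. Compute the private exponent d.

11567

φ(n) = (p−1)(q−1) = 178·102 = 18156.
Need d with 1127·d ≡ 1 (mod 18156). Apply the extended Euclidean algorithm:
18156 = 16×1127 + 124
1127 = 9×124 + 11
124 = 11×11 + 3
11 = 3×3 + 2
3 = 1×2 + 1
2 = 2×1 + 0
Back-substitute:
1 = 3 − 2
1 = −11 + 4·3
1 = 4·124 − 45·11
1 = −45·1127 + 409·124
1 = 409·18156 − 6589·1127
So 1127·(-6589) ≡ 1 (mod 18156), hence d ≡ -6589 ≡ 11567 (mod 18156).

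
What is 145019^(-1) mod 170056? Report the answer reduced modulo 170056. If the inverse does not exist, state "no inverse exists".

4347

Extended Euclidean algorithm:
170056 = 1*145019 + 25037
145019 = 5*25037 + 19834
25037 = 1*19834 + 5203
19834 = 3*5203 + 4225
5203 = 1*4225 + 978
4225 = 4*978 + 313
978 = 3*313 + 39
313 = 8*39 + 1
39 = 39*1 + 0
Since gcd(145019, 170056) = 1, back-substitute to write 1 as a combination:
1 = 313 − 8·39
1 = −8·978 + 25·313
1 = 25·4225 − 108·978
1 = −108·5203 + 133·4225
1 = 133·19834 − 507·5203
1 = −507·25037 + 640·19834
1 = 640·145019 − 3707·25037
1 = −3707·170056 + 4347·145019
So 145019·4347 ≡ 1 (mod 170056).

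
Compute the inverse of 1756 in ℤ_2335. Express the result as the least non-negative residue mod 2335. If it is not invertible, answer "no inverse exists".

gcd(2335, 1756) by repeated division:
2335 = 1×1756 + 579
1756 = 3×579 + 19
579 = 30×19 + 9
19 = 2×9 + 1
9 = 9×1 + 0
Since gcd(1756, 2335) = 1, back-substitute to write 1 as a combination:
1 = 19 − 2·9
1 = −2·579 + 61·19
1 = 61·1756 − 185·579
1 = −185·2335 + 246·1756
So 1756·246 ≡ 1 (mod 2335).

246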